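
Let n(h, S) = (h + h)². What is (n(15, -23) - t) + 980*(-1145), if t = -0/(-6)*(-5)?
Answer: -1121200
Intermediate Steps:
n(h, S) = 4*h² (n(h, S) = (2*h)² = 4*h²)
t = 0 (t = -0*(-1)/6*(-5) = -1*0*(-5) = 0*(-5) = 0)
(n(15, -23) - t) + 980*(-1145) = (4*15² - 1*0) + 980*(-1145) = (4*225 + 0) - 1122100 = (900 + 0) - 1122100 = 900 - 1122100 = -1121200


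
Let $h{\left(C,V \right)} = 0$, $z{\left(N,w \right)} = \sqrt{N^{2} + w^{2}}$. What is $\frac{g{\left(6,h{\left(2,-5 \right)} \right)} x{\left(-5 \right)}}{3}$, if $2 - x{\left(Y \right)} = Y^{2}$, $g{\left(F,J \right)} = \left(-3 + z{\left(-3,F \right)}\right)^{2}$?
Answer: $-414 + 138 \sqrt{5} \approx -105.42$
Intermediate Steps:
$g{\left(F,J \right)} = \left(-3 + \sqrt{9 + F^{2}}\right)^{2}$ ($g{\left(F,J \right)} = \left(-3 + \sqrt{\left(-3\right)^{2} + F^{2}}\right)^{2} = \left(-3 + \sqrt{9 + F^{2}}\right)^{2}$)
$x{\left(Y \right)} = 2 - Y^{2}$
$\frac{g{\left(6,h{\left(2,-5 \right)} \right)} x{\left(-5 \right)}}{3} = \frac{\left(-3 + \sqrt{9 + 6^{2}}\right)^{2} \left(2 - \left(-5\right)^{2}\right)}{3} = \left(-3 + \sqrt{9 + 36}\right)^{2} \left(2 - 25\right) \frac{1}{3} = \left(-3 + \sqrt{45}\right)^{2} \left(2 - 25\right) \frac{1}{3} = \left(-3 + 3 \sqrt{5}\right)^{2} \left(-23\right) \frac{1}{3} = - 23 \left(-3 + 3 \sqrt{5}\right)^{2} \cdot \frac{1}{3} = - \frac{23 \left(-3 + 3 \sqrt{5}\right)^{2}}{3}$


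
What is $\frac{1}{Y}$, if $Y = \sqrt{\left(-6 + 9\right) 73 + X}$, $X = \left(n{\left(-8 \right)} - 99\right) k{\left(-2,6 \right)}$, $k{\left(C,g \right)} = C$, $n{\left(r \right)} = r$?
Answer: $\frac{\sqrt{433}}{433} \approx 0.048057$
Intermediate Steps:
$X = 214$ ($X = \left(-8 - 99\right) \left(-2\right) = \left(-107\right) \left(-2\right) = 214$)
$Y = \sqrt{433}$ ($Y = \sqrt{\left(-6 + 9\right) 73 + 214} = \sqrt{3 \cdot 73 + 214} = \sqrt{219 + 214} = \sqrt{433} \approx 20.809$)
$\frac{1}{Y} = \frac{1}{\sqrt{433}} = \frac{\sqrt{433}}{433}$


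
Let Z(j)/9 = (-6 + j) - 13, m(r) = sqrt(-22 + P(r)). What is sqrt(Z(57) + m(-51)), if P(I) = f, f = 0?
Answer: sqrt(342 + I*sqrt(22)) ≈ 18.494 + 0.1268*I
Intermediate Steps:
P(I) = 0
m(r) = I*sqrt(22) (m(r) = sqrt(-22 + 0) = sqrt(-22) = I*sqrt(22))
Z(j) = -171 + 9*j (Z(j) = 9*((-6 + j) - 13) = 9*(-19 + j) = -171 + 9*j)
sqrt(Z(57) + m(-51)) = sqrt((-171 + 9*57) + I*sqrt(22)) = sqrt((-171 + 513) + I*sqrt(22)) = sqrt(342 + I*sqrt(22))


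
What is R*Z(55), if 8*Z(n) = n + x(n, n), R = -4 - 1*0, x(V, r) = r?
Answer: -55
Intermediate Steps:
R = -4 (R = -4 + 0 = -4)
Z(n) = n/4 (Z(n) = (n + n)/8 = (2*n)/8 = n/4)
R*Z(55) = -55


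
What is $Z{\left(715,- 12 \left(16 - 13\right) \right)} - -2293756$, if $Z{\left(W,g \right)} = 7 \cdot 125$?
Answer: $2294631$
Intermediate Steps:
$Z{\left(W,g \right)} = 875$
$Z{\left(715,- 12 \left(16 - 13\right) \right)} - -2293756 = 875 - -2293756 = 875 + 2293756 = 2294631$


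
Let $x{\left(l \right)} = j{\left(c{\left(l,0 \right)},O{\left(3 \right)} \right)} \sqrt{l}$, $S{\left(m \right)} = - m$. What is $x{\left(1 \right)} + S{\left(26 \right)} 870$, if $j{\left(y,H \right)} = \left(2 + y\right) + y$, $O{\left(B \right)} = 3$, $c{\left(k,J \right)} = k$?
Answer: $-22616$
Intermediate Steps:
$j{\left(y,H \right)} = 2 + 2 y$
$x{\left(l \right)} = \sqrt{l} \left(2 + 2 l\right)$ ($x{\left(l \right)} = \left(2 + 2 l\right) \sqrt{l} = \sqrt{l} \left(2 + 2 l\right)$)
$x{\left(1 \right)} + S{\left(26 \right)} 870 = 2 \sqrt{1} \left(1 + 1\right) + \left(-1\right) 26 \cdot 870 = 2 \cdot 1 \cdot 2 - 22620 = 4 - 22620 = -22616$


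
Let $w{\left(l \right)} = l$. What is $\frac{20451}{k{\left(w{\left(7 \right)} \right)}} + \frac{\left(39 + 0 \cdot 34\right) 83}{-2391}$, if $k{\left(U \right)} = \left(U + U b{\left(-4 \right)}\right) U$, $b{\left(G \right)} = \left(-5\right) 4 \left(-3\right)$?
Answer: $\frac{13074316}{2382233} \approx 5.4883$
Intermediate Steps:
$b{\left(G \right)} = 60$ ($b{\left(G \right)} = \left(-20\right) \left(-3\right) = 60$)
$k{\left(U \right)} = 61 U^{2}$ ($k{\left(U \right)} = \left(U + U 60\right) U = \left(U + 60 U\right) U = 61 U U = 61 U^{2}$)
$\frac{20451}{k{\left(w{\left(7 \right)} \right)}} + \frac{\left(39 + 0 \cdot 34\right) 83}{-2391} = \frac{20451}{61 \cdot 7^{2}} + \frac{\left(39 + 0 \cdot 34\right) 83}{-2391} = \frac{20451}{61 \cdot 49} + \left(39 + 0\right) 83 \left(- \frac{1}{2391}\right) = \frac{20451}{2989} + 39 \cdot 83 \left(- \frac{1}{2391}\right) = 20451 \cdot \frac{1}{2989} + 3237 \left(- \frac{1}{2391}\right) = \frac{20451}{2989} - \frac{1079}{797} = \frac{13074316}{2382233}$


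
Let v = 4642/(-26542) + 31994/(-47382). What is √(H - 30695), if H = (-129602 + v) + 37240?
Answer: 25*I*√19462713513473026695/314403261 ≈ 350.8*I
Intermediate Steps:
v = -267282998/314403261 (v = 4642*(-1/26542) + 31994*(-1/47382) = -2321/13271 - 15997/23691 = -267282998/314403261 ≈ -0.85013)
H = -29039181275480/314403261 (H = (-129602 - 267282998/314403261) + 37240 = -40747558715120/314403261 + 37240 = -29039181275480/314403261 ≈ -92363.)
√(H - 30695) = √(-29039181275480/314403261 - 30695) = √(-38689789371875/314403261) = 25*I*√19462713513473026695/314403261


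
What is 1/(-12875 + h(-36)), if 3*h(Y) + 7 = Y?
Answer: -3/38668 ≈ -7.7583e-5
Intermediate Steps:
h(Y) = -7/3 + Y/3
1/(-12875 + h(-36)) = 1/(-12875 + (-7/3 + (⅓)*(-36))) = 1/(-12875 + (-7/3 - 12)) = 1/(-12875 - 43/3) = 1/(-38668/3) = -3/38668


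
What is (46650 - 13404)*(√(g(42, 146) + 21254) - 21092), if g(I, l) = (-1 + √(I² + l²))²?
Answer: -701224632 + 33246*√(44335 - 4*√5770) ≈ -6.9425e+8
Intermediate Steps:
(46650 - 13404)*(√(g(42, 146) + 21254) - 21092) = (46650 - 13404)*(√((-1 + √(42² + 146²))² + 21254) - 21092) = 33246*(√((-1 + √(1764 + 21316))² + 21254) - 21092) = 33246*(√((-1 + √23080)² + 21254) - 21092) = 33246*(√((-1 + 2*√5770)² + 21254) - 21092) = 33246*(√(21254 + (-1 + 2*√5770)²) - 21092) = 33246*(-21092 + √(21254 + (-1 + 2*√5770)²)) = -701224632 + 33246*√(21254 + (-1 + 2*√5770)²)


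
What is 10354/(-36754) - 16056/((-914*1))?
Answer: 145164667/8398289 ≈ 17.285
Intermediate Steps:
10354/(-36754) - 16056/((-914*1)) = 10354*(-1/36754) - 16056/(-914) = -5177/18377 - 16056*(-1/914) = -5177/18377 + 8028/457 = 145164667/8398289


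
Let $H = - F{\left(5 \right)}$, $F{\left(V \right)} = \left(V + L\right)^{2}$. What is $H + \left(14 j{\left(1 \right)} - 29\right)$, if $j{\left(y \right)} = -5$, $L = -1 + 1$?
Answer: $-124$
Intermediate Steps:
$L = 0$
$F{\left(V \right)} = V^{2}$ ($F{\left(V \right)} = \left(V + 0\right)^{2} = V^{2}$)
$H = -25$ ($H = - 5^{2} = \left(-1\right) 25 = -25$)
$H + \left(14 j{\left(1 \right)} - 29\right) = -25 + \left(14 \left(-5\right) - 29\right) = -25 - 99 = -124$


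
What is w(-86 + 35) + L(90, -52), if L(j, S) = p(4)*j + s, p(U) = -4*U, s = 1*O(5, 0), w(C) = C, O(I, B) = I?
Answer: -1486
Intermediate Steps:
s = 5 (s = 1*5 = 5)
L(j, S) = 5 - 16*j (L(j, S) = (-4*4)*j + 5 = -16*j + 5 = 5 - 16*j)
w(-86 + 35) + L(90, -52) = (-86 + 35) + (5 - 16*90) = -51 + (5 - 1440) = -51 - 1435 = -1486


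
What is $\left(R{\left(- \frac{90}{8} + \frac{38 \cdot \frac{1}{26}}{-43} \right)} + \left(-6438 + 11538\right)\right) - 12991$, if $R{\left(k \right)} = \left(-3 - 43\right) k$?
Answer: $- \frac{8241825}{1118} \approx -7371.9$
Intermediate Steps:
$R{\left(k \right)} = - 46 k$
$\left(R{\left(- \frac{90}{8} + \frac{38 \cdot \frac{1}{26}}{-43} \right)} + \left(-6438 + 11538\right)\right) - 12991 = \left(- 46 \left(- \frac{90}{8} + \frac{38 \cdot \frac{1}{26}}{-43}\right) + \left(-6438 + 11538\right)\right) - 12991 = \left(- 46 \left(\left(-90\right) \frac{1}{8} + 38 \cdot \frac{1}{26} \left(- \frac{1}{43}\right)\right) + 5100\right) - 12991 = \left(- 46 \left(- \frac{45}{4} + \frac{19}{13} \left(- \frac{1}{43}\right)\right) + 5100\right) - 12991 = \left(- 46 \left(- \frac{45}{4} - \frac{19}{559}\right) + 5100\right) - 12991 = \left(\left(-46\right) \left(- \frac{25231}{2236}\right) + 5100\right) - 12991 = \left(\frac{580313}{1118} + 5100\right) - 12991 = \frac{6282113}{1118} - 12991 = - \frac{8241825}{1118}$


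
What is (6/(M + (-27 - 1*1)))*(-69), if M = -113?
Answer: 138/47 ≈ 2.9362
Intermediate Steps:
(6/(M + (-27 - 1*1)))*(-69) = (6/(-113 + (-27 - 1*1)))*(-69) = (6/(-113 + (-27 - 1)))*(-69) = (6/(-113 - 28))*(-69) = (6/(-141))*(-69) = (6*(-1/141))*(-69) = -2/47*(-69) = 138/47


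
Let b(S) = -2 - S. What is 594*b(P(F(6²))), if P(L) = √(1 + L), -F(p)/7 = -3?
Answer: -1188 - 594*√22 ≈ -3974.1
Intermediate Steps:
F(p) = 21 (F(p) = -7*(-3) = 21)
594*b(P(F(6²))) = 594*(-2 - √(1 + 21)) = 594*(-2 - √22) = -1188 - 594*√22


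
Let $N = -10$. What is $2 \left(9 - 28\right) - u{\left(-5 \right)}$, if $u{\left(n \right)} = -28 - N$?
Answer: $-20$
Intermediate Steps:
$u{\left(n \right)} = -18$ ($u{\left(n \right)} = -28 - -10 = -28 + 10 = -18$)
$2 \left(9 - 28\right) - u{\left(-5 \right)} = 2 \left(9 - 28\right) - -18 = 2 \left(-19\right) + 18 = -38 + 18 = -20$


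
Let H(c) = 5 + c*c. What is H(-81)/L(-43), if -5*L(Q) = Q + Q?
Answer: 16415/43 ≈ 381.74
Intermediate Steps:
H(c) = 5 + c²
L(Q) = -2*Q/5 (L(Q) = -(Q + Q)/5 = -2*Q/5)
H(-81)/L(-43) = (5 + (-81)²)/((-⅖*(-43))) = (5 + 6561)/(86/5) = 6566*(5/86) = 16415/43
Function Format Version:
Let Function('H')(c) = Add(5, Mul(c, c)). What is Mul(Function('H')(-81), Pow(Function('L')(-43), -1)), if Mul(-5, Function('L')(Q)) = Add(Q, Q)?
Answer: Rational(16415, 43) ≈ 381.74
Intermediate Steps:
Function('H')(c) = Add(5, Pow(c, 2))
Function('L')(Q) = Mul(Rational(-2, 5), Q) (Function('L')(Q) = Mul(Rational(-1, 5), Add(Q, Q)) = Mul(Rational(-1, 5), Mul(2, Q)) = Mul(Rational(-2, 5), Q))
Mul(Function('H')(-81), Pow(Function('L')(-43), -1)) = Mul(Add(5, Pow(-81, 2)), Pow(Mul(Rational(-2, 5), -43), -1)) = Mul(Add(5, 6561), Pow(Rational(86, 5), -1)) = Mul(6566, Rational(5, 86)) = Rational(16415, 43)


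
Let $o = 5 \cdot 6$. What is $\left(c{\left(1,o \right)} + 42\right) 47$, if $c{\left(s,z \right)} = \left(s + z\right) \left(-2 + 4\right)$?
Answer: $4888$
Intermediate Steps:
$o = 30$
$c{\left(s,z \right)} = 2 s + 2 z$ ($c{\left(s,z \right)} = \left(s + z\right) 2 = 2 s + 2 z$)
$\left(c{\left(1,o \right)} + 42\right) 47 = \left(\left(2 \cdot 1 + 2 \cdot 30\right) + 42\right) 47 = \left(\left(2 + 60\right) + 42\right) 47 = \left(62 + 42\right) 47 = 104 \cdot 47 = 4888$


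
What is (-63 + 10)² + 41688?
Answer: 44497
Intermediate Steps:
(-63 + 10)² + 41688 = (-53)² + 41688 = 2809 + 41688 = 44497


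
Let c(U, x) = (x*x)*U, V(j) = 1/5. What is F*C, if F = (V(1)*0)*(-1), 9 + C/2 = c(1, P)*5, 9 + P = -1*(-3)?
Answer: 0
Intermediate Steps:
P = -6 (P = -9 - 1*(-3) = -9 + 3 = -6)
V(j) = ⅕
c(U, x) = U*x² (c(U, x) = x²*U = U*x²)
C = 342 (C = -18 + 2*((1*(-6)²)*5) = -18 + 2*((1*36)*5) = -18 + 2*(36*5) = -18 + 2*180 = -18 + 360 = 342)
F = 0 (F = ((⅕)*0)*(-1) = 0*(-1) = 0)
F*C = 0*342 = 0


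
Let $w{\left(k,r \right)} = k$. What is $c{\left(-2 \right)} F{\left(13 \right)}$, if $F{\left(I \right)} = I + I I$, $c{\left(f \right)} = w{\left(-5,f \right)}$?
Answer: $-910$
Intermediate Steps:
$c{\left(f \right)} = -5$
$F{\left(I \right)} = I + I^{2}$
$c{\left(-2 \right)} F{\left(13 \right)} = - 5 \cdot 13 \left(1 + 13\right) = - 5 \cdot 13 \cdot 14 = \left(-5\right) 182 = -910$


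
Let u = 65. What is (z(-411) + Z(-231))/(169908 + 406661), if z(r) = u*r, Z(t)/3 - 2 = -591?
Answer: -28482/576569 ≈ -0.049399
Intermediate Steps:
Z(t) = -1767 (Z(t) = 6 + 3*(-591) = 6 - 1773 = -1767)
z(r) = 65*r
(z(-411) + Z(-231))/(169908 + 406661) = (65*(-411) - 1767)/(169908 + 406661) = (-26715 - 1767)/576569 = -28482*1/576569 = -28482/576569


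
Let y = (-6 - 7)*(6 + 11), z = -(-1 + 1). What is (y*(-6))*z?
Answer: 0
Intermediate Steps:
z = 0 (z = -1*0 = 0)
y = -221 (y = -13*17 = -221)
(y*(-6))*z = -221*(-6)*0 = 1326*0 = 0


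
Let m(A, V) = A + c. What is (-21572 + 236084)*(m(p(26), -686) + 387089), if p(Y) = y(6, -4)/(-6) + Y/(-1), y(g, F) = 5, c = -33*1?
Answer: 83022400600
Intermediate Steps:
c = -33
p(Y) = -5/6 - Y (p(Y) = 5/(-6) + Y/(-1) = 5*(-1/6) + Y*(-1) = -5/6 - Y)
m(A, V) = -33 + A (m(A, V) = A - 33 = -33 + A)
(-21572 + 236084)*(m(p(26), -686) + 387089) = (-21572 + 236084)*((-33 + (-5/6 - 1*26)) + 387089) = 214512*((-33 + (-5/6 - 26)) + 387089) = 214512*((-33 - 161/6) + 387089) = 214512*(-359/6 + 387089) = 214512*(2322175/6) = 83022400600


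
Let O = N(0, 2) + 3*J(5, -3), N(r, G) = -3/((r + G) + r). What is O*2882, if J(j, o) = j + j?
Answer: 82137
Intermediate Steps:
J(j, o) = 2*j
N(r, G) = -3/(G + 2*r) (N(r, G) = -3/((G + r) + r) = -3/(G + 2*r))
O = 57/2 (O = -3/(2 + 2*0) + 3*(2*5) = -3/(2 + 0) + 3*10 = -3/2 + 30 = 57/2 ≈ 28.500)
O*2882 = (57/2)*2882 = 82137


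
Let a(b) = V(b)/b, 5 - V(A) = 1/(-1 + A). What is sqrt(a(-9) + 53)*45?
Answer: 33*sqrt(390)/2 ≈ 325.85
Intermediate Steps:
V(A) = 5 - 1/(-1 + A)
a(b) = (-6 + 5*b)/(b*(-1 + b)) (a(b) = ((-6 + 5*b)/(-1 + b))/b = (-6 + 5*b)/(b*(-1 + b)))
sqrt(a(-9) + 53)*45 = sqrt((-6 + 5*(-9))/((-9)*(-1 - 9)) + 53)*45 = sqrt(-1/9*(-6 - 45)/(-10) + 53)*45 = sqrt(-1/9*(-1/10)*(-51) + 53)*45 = sqrt(-17/30 + 53)*45 = sqrt(1573/30)*45 = (11*sqrt(390)/30)*45 = 33*sqrt(390)/2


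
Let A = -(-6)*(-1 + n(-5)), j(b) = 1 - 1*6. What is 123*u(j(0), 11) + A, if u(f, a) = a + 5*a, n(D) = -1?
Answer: 8106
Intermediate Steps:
j(b) = -5 (j(b) = 1 - 6 = -5)
u(f, a) = 6*a
A = -12 (A = -(-6)*(-1 - 1) = -(-6)*(-2) = -1*12 = -12)
123*u(j(0), 11) + A = 123*(6*11) - 12 = 123*66 - 12 = 8118 - 12 = 8106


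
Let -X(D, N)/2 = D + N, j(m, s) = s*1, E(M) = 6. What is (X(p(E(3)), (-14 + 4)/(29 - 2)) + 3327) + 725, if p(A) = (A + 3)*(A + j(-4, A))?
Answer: 103592/27 ≈ 3836.7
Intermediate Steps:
j(m, s) = s
p(A) = 2*A*(3 + A) (p(A) = (A + 3)*(A + A) = (3 + A)*(2*A) = 2*A*(3 + A))
X(D, N) = -2*D - 2*N (X(D, N) = -2*(D + N) = -2*D - 2*N)
(X(p(E(3)), (-14 + 4)/(29 - 2)) + 3327) + 725 = ((-4*6*(3 + 6) - 2*(-14 + 4)/(29 - 2)) + 3327) + 725 = ((-4*6*9 - (-20)/27) + 3327) + 725 = ((-2*108 - (-20)/27) + 3327) + 725 = ((-216 - 2*(-10/27)) + 3327) + 725 = ((-216 + 20/27) + 3327) + 725 = (-5812/27 + 3327) + 725 = 84017/27 + 725 = 103592/27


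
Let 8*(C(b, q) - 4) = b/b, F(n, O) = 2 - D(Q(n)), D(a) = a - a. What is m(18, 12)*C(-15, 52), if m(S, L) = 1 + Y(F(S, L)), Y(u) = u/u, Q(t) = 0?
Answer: 33/4 ≈ 8.2500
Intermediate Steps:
D(a) = 0
F(n, O) = 2 (F(n, O) = 2 - 1*0 = 2 + 0 = 2)
Y(u) = 1
m(S, L) = 2 (m(S, L) = 1 + 1 = 2)
C(b, q) = 33/8 (C(b, q) = 4 + (b/b)/8 = 4 + (⅛)*1 = 4 + ⅛ = 33/8)
m(18, 12)*C(-15, 52) = 2*(33/8) = 33/4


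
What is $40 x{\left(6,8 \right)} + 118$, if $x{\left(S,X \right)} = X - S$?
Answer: $198$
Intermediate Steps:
$40 x{\left(6,8 \right)} + 118 = 40 \left(8 - 6\right) + 118 = 40 \cdot 2 + 118 = 80 + 118 = 198$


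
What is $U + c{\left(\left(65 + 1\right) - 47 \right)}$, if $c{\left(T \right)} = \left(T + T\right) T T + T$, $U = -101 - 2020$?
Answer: $11616$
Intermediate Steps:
$U = -2121$ ($U = -101 - 2020 = -2121$)
$c{\left(T \right)} = T + 2 T^{3}$ ($c{\left(T \right)} = 2 T T T + T = 2 T^{2} T + T = 2 T^{3} + T = T + 2 T^{3}$)
$U + c{\left(\left(65 + 1\right) - 47 \right)} = -2121 + \left(\left(\left(65 + 1\right) - 47\right) + 2 \left(\left(65 + 1\right) - 47\right)^{3}\right) = -2121 + \left(\left(66 - 47\right) + 2 \left(66 - 47\right)^{3}\right) = -2121 + \left(19 + 2 \cdot 19^{3}\right) = -2121 + \left(19 + 2 \cdot 6859\right) = -2121 + \left(19 + 13718\right) = -2121 + 13737 = 11616$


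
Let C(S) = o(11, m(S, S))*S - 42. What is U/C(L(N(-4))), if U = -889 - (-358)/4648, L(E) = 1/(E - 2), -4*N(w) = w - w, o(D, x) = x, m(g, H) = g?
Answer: 2065857/97027 ≈ 21.292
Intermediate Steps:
N(w) = 0 (N(w) = -(w - w)/4 = -¼*0 = 0)
L(E) = 1/(-2 + E)
U = -2065857/2324 (U = -889 - (-358)/4648 = -889 - 1*(-179/2324) = -889 + 179/2324 = -2065857/2324 ≈ -888.92)
C(S) = -42 + S² (C(S) = S*S - 42 = S² - 42 = -42 + S²)
U/C(L(N(-4))) = -2065857/(2324*(-42 + (1/(-2 + 0))²)) = -2065857/(2324*(-42 + (1/(-2))²)) = -2065857/(2324*(-42 + (-½)²)) = -2065857/(2324*(-42 + ¼)) = -2065857/(2324*(-167/4)) = -2065857/2324*(-4/167) = 2065857/97027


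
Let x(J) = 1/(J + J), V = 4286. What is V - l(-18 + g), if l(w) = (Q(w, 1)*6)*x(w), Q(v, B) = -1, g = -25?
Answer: 184295/43 ≈ 4285.9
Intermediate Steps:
x(J) = 1/(2*J)
l(w) = -3/w (l(w) = (-1*6)*(1/(2*w)) = -3/w)
V - l(-18 + g) = 4286 - (-3)/(-18 - 25) = 4286 - (-3)/(-43) = 4286 - (-3)*(-1)/43 = 4286 - 1*3/43 = 4286 - 3/43 = 184295/43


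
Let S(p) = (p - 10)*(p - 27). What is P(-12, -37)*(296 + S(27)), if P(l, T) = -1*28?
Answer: -8288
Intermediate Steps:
P(l, T) = -28
S(p) = (-27 + p)*(-10 + p) (S(p) = (-10 + p)*(-27 + p) = (-27 + p)*(-10 + p))
P(-12, -37)*(296 + S(27)) = -28*(296 + (270 + 27**2 - 37*27)) = -28*(296 + (270 + 729 - 999)) = -28*(296 + 0) = -28*296 = -8288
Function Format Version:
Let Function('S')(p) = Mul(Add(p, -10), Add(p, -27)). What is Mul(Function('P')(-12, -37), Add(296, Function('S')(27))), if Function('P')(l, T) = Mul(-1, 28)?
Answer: -8288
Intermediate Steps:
Function('P')(l, T) = -28
Function('S')(p) = Mul(Add(-27, p), Add(-10, p)) (Function('S')(p) = Mul(Add(-10, p), Add(-27, p)) = Mul(Add(-27, p), Add(-10, p)))
Mul(Function('P')(-12, -37), Add(296, Function('S')(27))) = Mul(-28, Add(296, Add(270, Pow(27, 2), Mul(-37, 27)))) = Mul(-28, Add(296, Add(270, 729, -999))) = Mul(-28, Add(296, 0)) = Mul(-28, 296) = -8288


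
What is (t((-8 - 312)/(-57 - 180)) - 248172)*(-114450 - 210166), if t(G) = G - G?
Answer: 80560601952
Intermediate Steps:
t(G) = 0
(t((-8 - 312)/(-57 - 180)) - 248172)*(-114450 - 210166) = (0 - 248172)*(-114450 - 210166) = -248172*(-324616) = 80560601952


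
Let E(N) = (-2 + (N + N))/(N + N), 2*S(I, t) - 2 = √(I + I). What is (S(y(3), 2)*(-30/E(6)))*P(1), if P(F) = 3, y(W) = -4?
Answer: -108 - 108*I*√2 ≈ -108.0 - 152.74*I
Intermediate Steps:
S(I, t) = 1 + √2*√I/2 (S(I, t) = 1 + √(I + I)/2 = 1 + √(2*I)/2 = 1 + (√2*√I)/2 = 1 + √2*√I/2)
E(N) = (-2 + 2*N)/(2*N) (E(N) = (-2 + 2*N)/((2*N)) = (-2 + 2*N)*(1/(2*N)) = (-2 + 2*N)/(2*N))
(S(y(3), 2)*(-30/E(6)))*P(1) = ((1 + √2*√(-4)/2)*(-30*6/(-1 + 6)))*3 = ((1 + √2*(2*I)/2)*(-30/((⅙)*5)))*3 = ((1 + I*√2)*(-30/⅚))*3 = ((1 + I*√2)*(-30*6/5))*3 = ((1 + I*√2)*(-36))*3 = (-36 - 36*I*√2)*3 = -108 - 108*I*√2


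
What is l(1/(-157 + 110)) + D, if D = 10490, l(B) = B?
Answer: 493029/47 ≈ 10490.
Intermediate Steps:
l(1/(-157 + 110)) + D = 1/(-157 + 110) + 10490 = 1/(-47) + 10490 = -1/47 + 10490 = 493029/47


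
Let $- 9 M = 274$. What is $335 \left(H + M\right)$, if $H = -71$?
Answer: $- \frac{305855}{9} \approx -33984.0$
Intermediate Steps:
$M = - \frac{274}{9}$ ($M = \left(- \frac{1}{9}\right) 274 = - \frac{274}{9} \approx -30.444$)
$335 \left(H + M\right) = 335 \left(-71 - \frac{274}{9}\right) = 335 \left(- \frac{913}{9}\right) = - \frac{305855}{9}$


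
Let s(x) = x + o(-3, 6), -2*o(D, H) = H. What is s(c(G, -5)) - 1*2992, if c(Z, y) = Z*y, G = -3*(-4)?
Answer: -3055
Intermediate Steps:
G = 12
o(D, H) = -H/2
s(x) = -3 + x (s(x) = x - ½*6 = x - 3 = -3 + x)
s(c(G, -5)) - 1*2992 = (-3 + 12*(-5)) - 1*2992 = (-3 - 60) - 2992 = -63 - 2992 = -3055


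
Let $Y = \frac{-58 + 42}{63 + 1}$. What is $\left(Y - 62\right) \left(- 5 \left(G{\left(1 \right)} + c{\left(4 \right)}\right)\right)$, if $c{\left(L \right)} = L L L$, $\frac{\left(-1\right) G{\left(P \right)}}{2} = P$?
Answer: $\frac{38595}{2} \approx 19298.0$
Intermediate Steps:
$G{\left(P \right)} = - 2 P$
$c{\left(L \right)} = L^{3}$ ($c{\left(L \right)} = L^{2} L = L^{3}$)
$Y = - \frac{1}{4}$ ($Y = - \frac{16}{64} = \left(-16\right) \frac{1}{64} = - \frac{1}{4} \approx -0.25$)
$\left(Y - 62\right) \left(- 5 \left(G{\left(1 \right)} + c{\left(4 \right)}\right)\right) = \left(- \frac{1}{4} - 62\right) \left(- 5 \left(\left(-2\right) 1 + 4^{3}\right)\right) = - \frac{249 \left(- 5 \left(-2 + 64\right)\right)}{4} = - \frac{249 \left(\left(-5\right) 62\right)}{4} = \left(- \frac{249}{4}\right) \left(-310\right) = \frac{38595}{2}$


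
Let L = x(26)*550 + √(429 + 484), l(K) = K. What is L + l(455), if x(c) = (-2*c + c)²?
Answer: 372255 + √913 ≈ 3.7229e+5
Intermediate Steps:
x(c) = c² (x(c) = (-c)² = c²)
L = 371800 + √913 (L = 26²*550 + √(429 + 484) = 676*550 + √913 = 371800 + √913 ≈ 3.7183e+5)
L + l(455) = (371800 + √913) + 455 = 372255 + √913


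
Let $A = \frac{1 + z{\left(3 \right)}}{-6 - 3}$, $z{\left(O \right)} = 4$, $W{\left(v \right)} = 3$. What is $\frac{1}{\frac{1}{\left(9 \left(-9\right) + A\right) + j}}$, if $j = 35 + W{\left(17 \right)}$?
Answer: $- \frac{392}{9} \approx -43.556$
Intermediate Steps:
$A = - \frac{5}{9}$ ($A = \frac{1 + 4}{-6 - 3} = \frac{5}{-9} = 5 \left(- \frac{1}{9}\right) = - \frac{5}{9} \approx -0.55556$)
$j = 38$ ($j = 35 + 3 = 38$)
$\frac{1}{\frac{1}{\left(9 \left(-9\right) + A\right) + j}} = \frac{1}{\frac{1}{\left(9 \left(-9\right) - \frac{5}{9}\right) + 38}} = \frac{1}{\frac{1}{\left(-81 - \frac{5}{9}\right) + 38}} = \frac{1}{\frac{1}{- \frac{734}{9} + 38}} = \frac{1}{\frac{1}{- \frac{392}{9}}} = \frac{1}{- \frac{9}{392}} = - \frac{392}{9}$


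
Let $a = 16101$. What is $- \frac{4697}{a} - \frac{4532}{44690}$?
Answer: $- \frac{141439331}{359776845} \approx -0.39313$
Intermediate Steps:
$- \frac{4697}{a} - \frac{4532}{44690} = - \frac{4697}{16101} - \frac{4532}{44690} = \left(-4697\right) \frac{1}{16101} - \frac{2266}{22345} = - \frac{4697}{16101} - \frac{2266}{22345} = - \frac{141439331}{359776845}$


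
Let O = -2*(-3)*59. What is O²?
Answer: 125316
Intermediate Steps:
O = 354 (O = 6*59 = 354)
O² = 354² = 125316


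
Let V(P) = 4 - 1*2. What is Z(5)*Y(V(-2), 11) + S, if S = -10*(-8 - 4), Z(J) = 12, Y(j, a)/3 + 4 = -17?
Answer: -636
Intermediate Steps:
V(P) = 2 (V(P) = 4 - 2 = 2)
Y(j, a) = -63 (Y(j, a) = -12 + 3*(-17) = -12 - 51 = -63)
S = 120 (S = -10*(-12) = 120)
Z(5)*Y(V(-2), 11) + S = 12*(-63) + 120 = -756 + 120 = -636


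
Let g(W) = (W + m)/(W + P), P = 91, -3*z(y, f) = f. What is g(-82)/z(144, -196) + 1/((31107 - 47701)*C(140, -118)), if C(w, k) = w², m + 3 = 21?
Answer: -106201603/975727200 ≈ -0.10884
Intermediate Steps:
m = 18 (m = -3 + 21 = 18)
z(y, f) = -f/3
g(W) = (18 + W)/(91 + W) (g(W) = (W + 18)/(W + 91) = (18 + W)/(91 + W))
g(-82)/z(144, -196) + 1/((31107 - 47701)*C(140, -118)) = ((18 - 82)/(91 - 82))/((-⅓*(-196))) + 1/((31107 - 47701)*(140²)) = (-64/9)/(196/3) + 1/(-16594*19600) = ((⅑)*(-64))*(3/196) - 1/16594*1/19600 = -64/9*3/196 - 1/325242400 = -16/147 - 1/325242400 = -106201603/975727200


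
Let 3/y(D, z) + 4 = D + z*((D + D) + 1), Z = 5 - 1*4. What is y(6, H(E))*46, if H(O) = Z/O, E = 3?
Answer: 414/19 ≈ 21.789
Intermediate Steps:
Z = 1 (Z = 5 - 4 = 1)
H(O) = 1/O
y(D, z) = 3/(-4 + D + z*(1 + 2*D)) (y(D, z) = 3/(-4 + (D + z*((D + D) + 1))) = 3/(-4 + (D + z*(2*D + 1))) = 3/(-4 + (D + z*(1 + 2*D))) = 3/(-4 + D + z*(1 + 2*D)))
y(6, H(E))*46 = (3/(-4 + 6 + 1/3 + 2*6/3))*46 = (3/(-4 + 6 + ⅓ + 2*6*(⅓)))*46 = (3/(-4 + 6 + ⅓ + 4))*46 = (3/(19/3))*46 = (3*(3/19))*46 = (9/19)*46 = 414/19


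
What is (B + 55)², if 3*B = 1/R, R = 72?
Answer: 141158161/46656 ≈ 3025.5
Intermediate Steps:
B = 1/216 (B = (⅓)/72 = (⅓)*(1/72) = 1/216 ≈ 0.0046296)
(B + 55)² = (1/216 + 55)² = (11881/216)² = 141158161/46656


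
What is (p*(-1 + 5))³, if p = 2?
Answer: 512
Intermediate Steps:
(p*(-1 + 5))³ = (2*(-1 + 5))³ = (2*4)³ = 8³ = 512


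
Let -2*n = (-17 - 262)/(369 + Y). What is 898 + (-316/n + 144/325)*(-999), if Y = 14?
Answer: 8736758014/10075 ≈ 8.6717e+5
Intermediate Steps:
n = 279/766 (n = -(-17 - 262)/(2*(369 + 14)) = -(-279)/(2*383) = -½*(-279/383) = 279/766 ≈ 0.36423)
898 + (-316/n + 144/325)*(-999) = 898 + (-316/279/766 + 144/325)*(-999) = 898 + (-316*766/279 + 144*(1/325))*(-999) = 898 + (-242056/279 + 144/325)*(-999) = 898 - 78628024/90675*(-999) = 898 + 8727710664/10075 = 8736758014/10075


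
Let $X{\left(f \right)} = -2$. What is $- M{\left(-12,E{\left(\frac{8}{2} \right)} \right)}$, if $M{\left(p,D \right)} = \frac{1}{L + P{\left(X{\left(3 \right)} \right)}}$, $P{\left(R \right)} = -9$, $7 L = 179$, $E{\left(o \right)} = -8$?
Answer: $- \frac{7}{116} \approx -0.060345$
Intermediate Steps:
$L = \frac{179}{7}$ ($L = \frac{1}{7} \cdot 179 = \frac{179}{7} \approx 25.571$)
$M{\left(p,D \right)} = \frac{7}{116}$ ($M{\left(p,D \right)} = \frac{1}{\frac{179}{7} - 9} = \frac{1}{\frac{116}{7}} = \frac{7}{116}$)
$- M{\left(-12,E{\left(\frac{8}{2} \right)} \right)} = \left(-1\right) \frac{7}{116} = - \frac{7}{116}$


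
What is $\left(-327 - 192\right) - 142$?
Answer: $-661$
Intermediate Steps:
$\left(-327 - 192\right) - 142 = -519 - 142 = -661$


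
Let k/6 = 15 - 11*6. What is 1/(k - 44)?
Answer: -1/350 ≈ -0.0028571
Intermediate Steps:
k = -306 (k = 6*(15 - 11*6) = 6*(15 - 66) = 6*(-51) = -306)
1/(k - 44) = 1/(-306 - 44) = 1/(-350) = -1/350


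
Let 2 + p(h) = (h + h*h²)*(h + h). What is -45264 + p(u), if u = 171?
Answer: 1710085378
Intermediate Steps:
p(h) = -2 + 2*h*(h + h³) (p(h) = -2 + (h + h*h²)*(h + h) = -2 + (h + h³)*(2*h) = -2 + 2*h*(h + h³))
-45264 + p(u) = -45264 + (-2 + 2*171² + 2*171⁴) = -45264 + (-2 + 2*29241 + 2*855036081) = -45264 + (-2 + 58482 + 1710072162) = -45264 + 1710130642 = 1710085378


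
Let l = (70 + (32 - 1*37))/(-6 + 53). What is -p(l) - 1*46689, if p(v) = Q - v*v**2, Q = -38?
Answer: -4843172148/103823 ≈ -46648.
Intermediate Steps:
l = 65/47 (l = (70 + (32 - 37))/47 = (70 - 5)*(1/47) = 65*(1/47) = 65/47 ≈ 1.3830)
p(v) = -38 - v**3 (p(v) = -38 - v*v**2 = -38 - v**3)
-p(l) - 1*46689 = -(-38 - (65/47)**3) - 1*46689 = -(-38 - 1*274625/103823) - 46689 = -(-38 - 274625/103823) - 46689 = -1*(-4219899/103823) - 46689 = 4219899/103823 - 46689 = -4843172148/103823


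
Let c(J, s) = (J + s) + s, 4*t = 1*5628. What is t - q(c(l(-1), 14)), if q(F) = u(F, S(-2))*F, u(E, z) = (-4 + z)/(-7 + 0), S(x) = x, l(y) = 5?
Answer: 9651/7 ≈ 1378.7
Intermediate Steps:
t = 1407 (t = (1*5628)/4 = (¼)*5628 = 1407)
u(E, z) = 4/7 - z/7 (u(E, z) = (-4 + z)/(-7) = (-4 + z)*(-⅐) = 4/7 - z/7)
c(J, s) = J + 2*s
q(F) = 6*F/7 (q(F) = (4/7 - ⅐*(-2))*F = (4/7 + 2/7)*F = 6*F/7)
t - q(c(l(-1), 14)) = 1407 - 6*(5 + 2*14)/7 = 1407 - 6*(5 + 28)/7 = 1407 - 6*33/7 = 1407 - 1*198/7 = 1407 - 198/7 = 9651/7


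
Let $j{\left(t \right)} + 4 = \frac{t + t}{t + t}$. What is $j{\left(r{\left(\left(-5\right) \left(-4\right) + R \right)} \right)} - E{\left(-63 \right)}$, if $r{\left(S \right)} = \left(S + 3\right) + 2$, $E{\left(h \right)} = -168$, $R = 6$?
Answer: $165$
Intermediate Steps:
$r{\left(S \right)} = 5 + S$ ($r{\left(S \right)} = \left(3 + S\right) + 2 = 5 + S$)
$j{\left(t \right)} = -3$ ($j{\left(t \right)} = -4 + \frac{t + t}{t + t} = -4 + \frac{2 t}{2 t} = -4 + 2 t \frac{1}{2 t} = -4 + 1 = -3$)
$j{\left(r{\left(\left(-5\right) \left(-4\right) + R \right)} \right)} - E{\left(-63 \right)} = -3 - -168 = -3 + 168 = 165$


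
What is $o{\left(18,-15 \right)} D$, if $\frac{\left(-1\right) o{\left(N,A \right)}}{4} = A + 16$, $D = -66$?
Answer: $264$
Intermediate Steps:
$o{\left(N,A \right)} = -64 - 4 A$ ($o{\left(N,A \right)} = - 4 \left(A + 16\right) = - 4 \left(16 + A\right) = -64 - 4 A$)
$o{\left(18,-15 \right)} D = \left(-64 - -60\right) \left(-66\right) = \left(-64 + 60\right) \left(-66\right) = \left(-4\right) \left(-66\right) = 264$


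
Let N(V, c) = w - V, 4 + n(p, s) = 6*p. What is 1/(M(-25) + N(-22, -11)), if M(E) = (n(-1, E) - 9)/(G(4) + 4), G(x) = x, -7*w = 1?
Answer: 56/1091 ≈ 0.051329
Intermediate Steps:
w = -⅐ (w = -⅐*1 = -⅐ ≈ -0.14286)
n(p, s) = -4 + 6*p
M(E) = -19/8 (M(E) = ((-4 + 6*(-1)) - 9)/(4 + 4) = ((-4 - 6) - 9)/8 = (-10 - 9)*(⅛) = -19*⅛ = -19/8)
N(V, c) = -⅐ - V
1/(M(-25) + N(-22, -11)) = 1/(-19/8 + (-⅐ - 1*(-22))) = 1/(-19/8 + (-⅐ + 22)) = 1/(-19/8 + 153/7) = 1/(1091/56) = 56/1091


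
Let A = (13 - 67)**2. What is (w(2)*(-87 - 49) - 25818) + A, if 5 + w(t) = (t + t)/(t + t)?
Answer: -22358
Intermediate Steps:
A = 2916 (A = (-54)**2 = 2916)
w(t) = -4 (w(t) = -5 + (t + t)/(t + t) = -5 + (2*t)/((2*t)) = -5 + (2*t)*(1/(2*t)) = -5 + 1 = -4)
(w(2)*(-87 - 49) - 25818) + A = (-4*(-87 - 49) - 25818) + 2916 = (-4*(-136) - 25818) + 2916 = (544 - 25818) + 2916 = -25274 + 2916 = -22358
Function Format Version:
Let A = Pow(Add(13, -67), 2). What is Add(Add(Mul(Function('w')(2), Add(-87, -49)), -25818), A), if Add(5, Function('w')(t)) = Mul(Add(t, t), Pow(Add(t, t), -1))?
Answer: -22358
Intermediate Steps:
A = 2916 (A = Pow(-54, 2) = 2916)
Function('w')(t) = -4 (Function('w')(t) = Add(-5, Mul(Add(t, t), Pow(Add(t, t), -1))) = Add(-5, Mul(Mul(2, t), Pow(Mul(2, t), -1))) = Add(-5, Mul(Mul(2, t), Mul(Rational(1, 2), Pow(t, -1)))) = Add(-5, 1) = -4)
Add(Add(Mul(Function('w')(2), Add(-87, -49)), -25818), A) = Add(Add(Mul(-4, Add(-87, -49)), -25818), 2916) = Add(Add(Mul(-4, -136), -25818), 2916) = Add(Add(544, -25818), 2916) = Add(-25274, 2916) = -22358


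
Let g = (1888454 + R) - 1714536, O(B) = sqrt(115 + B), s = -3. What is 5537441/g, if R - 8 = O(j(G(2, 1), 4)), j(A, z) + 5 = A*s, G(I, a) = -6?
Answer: 68793211669/2160732382 - 1582126*sqrt(2)/1080366191 ≈ 31.836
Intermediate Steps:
j(A, z) = -5 - 3*A (j(A, z) = -5 + A*(-3) = -5 - 3*A)
R = 8 + 8*sqrt(2) (R = 8 + sqrt(115 + (-5 - 3*(-6))) = 8 + sqrt(115 + (-5 + 18)) = 8 + sqrt(115 + 13) = 8 + sqrt(128) = 8 + 8*sqrt(2) ≈ 19.314)
g = 173926 + 8*sqrt(2) (g = (1888454 + (8 + 8*sqrt(2))) - 1714536 = (1888462 + 8*sqrt(2)) - 1714536 = 173926 + 8*sqrt(2) ≈ 1.7394e+5)
5537441/g = 5537441/(173926 + 8*sqrt(2))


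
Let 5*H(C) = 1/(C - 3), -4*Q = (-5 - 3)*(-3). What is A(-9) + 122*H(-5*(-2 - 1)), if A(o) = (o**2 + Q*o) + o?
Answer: 3841/30 ≈ 128.03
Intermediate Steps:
Q = -6 (Q = -(-5 - 3)*(-3)/4 = -(-2)*(-3) = -1/4*24 = -6)
H(C) = 1/(5*(-3 + C)) (H(C) = 1/(5*(C - 3)) = 1/(5*(-3 + C)))
A(o) = o**2 - 5*o (A(o) = (o**2 - 6*o) + o = o**2 - 5*o)
A(-9) + 122*H(-5*(-2 - 1)) = -9*(-5 - 9) + 122*(1/(5*(-3 - 5*(-2 - 1)))) = -9*(-14) + 122*(1/(5*(-3 - 5*(-3)))) = 126 + 122*(1/(5*(-3 + 15))) = 126 + 122*((1/5)/12) = 126 + 122*((1/5)*(1/12)) = 126 + 122*(1/60) = 126 + 61/30 = 3841/30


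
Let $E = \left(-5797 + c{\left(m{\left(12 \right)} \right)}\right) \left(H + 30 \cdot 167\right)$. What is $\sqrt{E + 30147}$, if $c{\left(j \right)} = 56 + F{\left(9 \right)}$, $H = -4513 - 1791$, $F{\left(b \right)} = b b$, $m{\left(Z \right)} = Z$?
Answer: $\sqrt{7354187} \approx 2711.9$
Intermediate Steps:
$F{\left(b \right)} = b^{2}$
$H = -6304$
$c{\left(j \right)} = 137$ ($c{\left(j \right)} = 56 + 9^{2} = 56 + 81 = 137$)
$E = 7324040$ ($E = \left(-5797 + 137\right) \left(-6304 + 30 \cdot 167\right) = - 5660 \left(-6304 + 5010\right) = \left(-5660\right) \left(-1294\right) = 7324040$)
$\sqrt{E + 30147} = \sqrt{7324040 + 30147} = \sqrt{7354187}$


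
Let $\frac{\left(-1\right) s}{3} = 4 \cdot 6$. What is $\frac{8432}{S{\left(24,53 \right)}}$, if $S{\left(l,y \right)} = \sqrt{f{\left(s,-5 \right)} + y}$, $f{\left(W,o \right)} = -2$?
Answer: $\frac{496 \sqrt{51}}{3} \approx 1180.7$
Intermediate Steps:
$s = -72$ ($s = - 3 \cdot 4 \cdot 6 = \left(-3\right) 24 = -72$)
$S{\left(l,y \right)} = \sqrt{-2 + y}$
$\frac{8432}{S{\left(24,53 \right)}} = \frac{8432}{\sqrt{-2 + 53}} = \frac{8432}{\sqrt{51}} = 8432 \frac{\sqrt{51}}{51} = \frac{496 \sqrt{51}}{3}$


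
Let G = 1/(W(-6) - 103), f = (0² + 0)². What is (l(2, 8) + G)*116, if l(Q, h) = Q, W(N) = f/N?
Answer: 23780/103 ≈ 230.87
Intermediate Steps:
f = 0 (f = (0 + 0)² = 0² = 0)
W(N) = 0 (W(N) = 0/N = 0)
G = -1/103 (G = 1/(0 - 103) = 1/(-103) = -1/103 ≈ -0.0097087)
(l(2, 8) + G)*116 = (2 - 1/103)*116 = (205/103)*116 = 23780/103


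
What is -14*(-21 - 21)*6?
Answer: 3528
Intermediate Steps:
-14*(-21 - 21)*6 = -14*(-42)*6 = 588*6 = 3528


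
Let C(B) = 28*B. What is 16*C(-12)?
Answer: -5376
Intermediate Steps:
16*C(-12) = 16*(28*(-12)) = 16*(-336) = -5376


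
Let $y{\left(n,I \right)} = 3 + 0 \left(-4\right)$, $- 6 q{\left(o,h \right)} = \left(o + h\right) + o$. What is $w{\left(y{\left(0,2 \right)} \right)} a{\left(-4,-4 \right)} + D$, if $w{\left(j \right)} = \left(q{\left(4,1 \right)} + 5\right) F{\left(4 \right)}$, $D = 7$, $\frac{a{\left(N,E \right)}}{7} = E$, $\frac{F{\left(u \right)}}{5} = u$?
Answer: $-1953$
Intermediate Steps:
$F{\left(u \right)} = 5 u$
$q{\left(o,h \right)} = - \frac{o}{3} - \frac{h}{6}$ ($q{\left(o,h \right)} = - \frac{\left(o + h\right) + o}{6} = - \frac{\left(h + o\right) + o}{6} = - \frac{h + 2 o}{6} = - \frac{o}{3} - \frac{h}{6}$)
$a{\left(N,E \right)} = 7 E$
$y{\left(n,I \right)} = 3$ ($y{\left(n,I \right)} = 3 + 0 = 3$)
$w{\left(j \right)} = 70$ ($w{\left(j \right)} = \left(\left(\left(- \frac{1}{3}\right) 4 - \frac{1}{6}\right) + 5\right) 5 \cdot 4 = \left(\left(- \frac{4}{3} - \frac{1}{6}\right) + 5\right) 20 = \left(- \frac{3}{2} + 5\right) 20 = \frac{7}{2} \cdot 20 = 70$)
$w{\left(y{\left(0,2 \right)} \right)} a{\left(-4,-4 \right)} + D = 70 \cdot 7 \left(-4\right) + 7 = 70 \left(-28\right) + 7 = -1960 + 7 = -1953$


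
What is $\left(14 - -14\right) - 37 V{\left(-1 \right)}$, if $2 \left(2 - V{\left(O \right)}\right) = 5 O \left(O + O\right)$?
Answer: $139$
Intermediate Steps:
$V{\left(O \right)} = 2 - 5 O^{2}$ ($V{\left(O \right)} = 2 - \frac{5 O \left(O + O\right)}{2} = 2 - \frac{5 O 2 O}{2} = 2 - \frac{10 O^{2}}{2} = 2 - 5 O^{2}$)
$\left(14 - -14\right) - 37 V{\left(-1 \right)} = \left(14 - -14\right) - 37 \left(2 - 5 \left(-1\right)^{2}\right) = \left(14 + 14\right) - 37 \left(2 - 5\right) = 28 - 37 \left(2 - 5\right) = 28 - -111 = 28 + 111 = 139$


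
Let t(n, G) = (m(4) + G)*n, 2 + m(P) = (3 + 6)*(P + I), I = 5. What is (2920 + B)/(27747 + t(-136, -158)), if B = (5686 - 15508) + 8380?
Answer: 1478/38491 ≈ 0.038399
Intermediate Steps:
m(P) = 43 + 9*P (m(P) = -2 + (3 + 6)*(P + 5) = -2 + 9*(5 + P) = -2 + (45 + 9*P) = 43 + 9*P)
t(n, G) = n*(79 + G) (t(n, G) = ((43 + 9*4) + G)*n = ((43 + 36) + G)*n = (79 + G)*n = n*(79 + G))
B = -1442 (B = -9822 + 8380 = -1442)
(2920 + B)/(27747 + t(-136, -158)) = (2920 - 1442)/(27747 - 136*(79 - 158)) = 1478/(27747 - 136*(-79)) = 1478/(27747 + 10744) = 1478/38491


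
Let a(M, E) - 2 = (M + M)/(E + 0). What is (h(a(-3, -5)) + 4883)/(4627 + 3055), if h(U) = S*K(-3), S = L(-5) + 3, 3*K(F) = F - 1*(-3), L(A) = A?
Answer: 4883/7682 ≈ 0.63564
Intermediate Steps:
K(F) = 1 + F/3 (K(F) = (F - 1*(-3))/3 = (F + 3)/3 = (3 + F)/3 = 1 + F/3)
a(M, E) = 2 + 2*M/E (a(M, E) = 2 + (M + M)/(E + 0) = 2 + (2*M)/E = 2 + 2*M/E)
S = -2 (S = -5 + 3 = -2)
h(U) = 0 (h(U) = -2*(1 + (⅓)*(-3)) = -2*(1 - 1) = -2*0 = 0)
(h(a(-3, -5)) + 4883)/(4627 + 3055) = (0 + 4883)/(4627 + 3055) = 4883/7682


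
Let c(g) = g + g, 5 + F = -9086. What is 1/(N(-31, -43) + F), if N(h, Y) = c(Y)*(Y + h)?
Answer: -1/2727 ≈ -0.00036670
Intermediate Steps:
F = -9091 (F = -5 - 9086 = -9091)
c(g) = 2*g
N(h, Y) = 2*Y*(Y + h) (N(h, Y) = (2*Y)*(Y + h) = 2*Y*(Y + h))
1/(N(-31, -43) + F) = 1/(2*(-43)*(-43 - 31) - 9091) = 1/(2*(-43)*(-74) - 9091) = 1/(6364 - 9091) = 1/(-2727) = -1/2727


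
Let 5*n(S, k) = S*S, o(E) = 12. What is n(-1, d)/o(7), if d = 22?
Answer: 1/60 ≈ 0.016667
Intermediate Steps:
n(S, k) = S²/5 (n(S, k) = (S*S)/5 = S²/5)
n(-1, d)/o(7) = ((⅕)*(-1)²)/12 = ((⅕)*1)*(1/12) = (⅕)*(1/12) = 1/60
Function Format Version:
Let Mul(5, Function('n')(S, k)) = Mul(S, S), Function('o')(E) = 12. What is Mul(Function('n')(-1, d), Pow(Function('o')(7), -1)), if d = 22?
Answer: Rational(1, 60) ≈ 0.016667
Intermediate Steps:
Function('n')(S, k) = Mul(Rational(1, 5), Pow(S, 2)) (Function('n')(S, k) = Mul(Rational(1, 5), Mul(S, S)) = Mul(Rational(1, 5), Pow(S, 2)))
Mul(Function('n')(-1, d), Pow(Function('o')(7), -1)) = Mul(Mul(Rational(1, 5), Pow(-1, 2)), Pow(12, -1)) = Mul(Mul(Rational(1, 5), 1), Rational(1, 12)) = Mul(Rational(1, 5), Rational(1, 12)) = Rational(1, 60)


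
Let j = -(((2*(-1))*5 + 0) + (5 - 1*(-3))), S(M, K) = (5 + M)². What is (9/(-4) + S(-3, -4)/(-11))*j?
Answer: -115/22 ≈ -5.2273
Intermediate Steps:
j = 2 (j = -((-2*5 + 0) + (5 + 3)) = -((-10 + 0) + 8) = -(-10 + 8) = -1*(-2) = 2)
(9/(-4) + S(-3, -4)/(-11))*j = (9/(-4) + (5 - 3)²/(-11))*2 = (9*(-¼) + 2²*(-1/11))*2 = (-9/4 + 4*(-1/11))*2 = (-9/4 - 4/11)*2 = -115/44*2 = -115/22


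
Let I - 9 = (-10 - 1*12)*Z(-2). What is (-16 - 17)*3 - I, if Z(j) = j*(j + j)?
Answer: 68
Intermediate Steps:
Z(j) = 2*j² (Z(j) = j*(2*j) = 2*j²)
I = -167 (I = 9 + (-10 - 1*12)*(2*(-2)²) = 9 + (-10 - 12)*(2*4) = 9 - 22*8 = 9 - 176 = -167)
(-16 - 17)*3 - I = (-16 - 17)*3 - 1*(-167) = -33*3 + 167 = -99 + 167 = 68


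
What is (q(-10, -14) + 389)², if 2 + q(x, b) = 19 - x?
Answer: 173056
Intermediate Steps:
q(x, b) = 17 - x (q(x, b) = -2 + (19 - x) = 17 - x)
(q(-10, -14) + 389)² = ((17 - 1*(-10)) + 389)² = ((17 + 10) + 389)² = (27 + 389)² = 416² = 173056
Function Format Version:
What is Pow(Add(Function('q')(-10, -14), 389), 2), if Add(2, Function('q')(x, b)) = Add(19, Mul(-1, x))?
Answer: 173056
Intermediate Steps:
Function('q')(x, b) = Add(17, Mul(-1, x)) (Function('q')(x, b) = Add(-2, Add(19, Mul(-1, x))) = Add(17, Mul(-1, x)))
Pow(Add(Function('q')(-10, -14), 389), 2) = Pow(Add(Add(17, Mul(-1, -10)), 389), 2) = Pow(Add(Add(17, 10), 389), 2) = Pow(Add(27, 389), 2) = Pow(416, 2) = 173056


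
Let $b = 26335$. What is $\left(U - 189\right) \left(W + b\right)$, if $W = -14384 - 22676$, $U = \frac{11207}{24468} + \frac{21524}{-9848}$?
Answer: $\frac{20537430302675}{10040036} \approx 2.0456 \cdot 10^{6}$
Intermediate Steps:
$U = - \frac{52035337}{30120108}$ ($U = 11207 \cdot \frac{1}{24468} + 21524 \left(- \frac{1}{9848}\right) = \frac{11207}{24468} - \frac{5381}{2462} = - \frac{52035337}{30120108} \approx -1.7276$)
$W = -37060$ ($W = -14384 - 22676 = -37060$)
$\left(U - 189\right) \left(W + b\right) = \left(- \frac{52035337}{30120108} - 189\right) \left(-37060 + 26335\right) = \left(- \frac{5744735749}{30120108}\right) \left(-10725\right) = \frac{20537430302675}{10040036}$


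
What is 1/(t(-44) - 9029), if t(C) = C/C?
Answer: -1/9028 ≈ -0.00011077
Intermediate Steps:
t(C) = 1
1/(t(-44) - 9029) = 1/(1 - 9029) = 1/(-9028) = -1/9028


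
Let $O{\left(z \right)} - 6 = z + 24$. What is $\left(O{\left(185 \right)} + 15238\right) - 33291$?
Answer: $-17838$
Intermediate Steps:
$O{\left(z \right)} = 30 + z$ ($O{\left(z \right)} = 6 + \left(z + 24\right) = 6 + \left(24 + z\right) = 30 + z$)
$\left(O{\left(185 \right)} + 15238\right) - 33291 = \left(\left(30 + 185\right) + 15238\right) - 33291 = \left(215 + 15238\right) - 33291 = 15453 - 33291 = -17838$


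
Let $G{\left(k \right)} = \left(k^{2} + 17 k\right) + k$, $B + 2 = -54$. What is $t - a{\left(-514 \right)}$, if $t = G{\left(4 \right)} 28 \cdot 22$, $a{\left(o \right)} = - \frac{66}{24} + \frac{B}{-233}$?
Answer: $\frac{50524195}{932} \approx 54211.0$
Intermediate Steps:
$B = -56$ ($B = -2 - 54 = -56$)
$G{\left(k \right)} = k^{2} + 18 k$
$a{\left(o \right)} = - \frac{2339}{932}$ ($a{\left(o \right)} = - \frac{66}{24} - \frac{56}{-233} = \left(-66\right) \frac{1}{24} - - \frac{56}{233} = - \frac{11}{4} + \frac{56}{233} = - \frac{2339}{932}$)
$t = 54208$ ($t = 4 \left(18 + 4\right) 28 \cdot 22 = 4 \cdot 22 \cdot 616 = 88 \cdot 616 = 54208$)
$t - a{\left(-514 \right)} = 54208 - - \frac{2339}{932} = 54208 + \frac{2339}{932} = \frac{50524195}{932}$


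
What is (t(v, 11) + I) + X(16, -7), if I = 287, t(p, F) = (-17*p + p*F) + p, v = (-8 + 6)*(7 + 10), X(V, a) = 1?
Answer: 458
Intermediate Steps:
v = -34 (v = -2*17 = -34)
t(p, F) = -16*p + F*p (t(p, F) = (-17*p + F*p) + p = -16*p + F*p)
(t(v, 11) + I) + X(16, -7) = (-34*(-16 + 11) + 287) + 1 = (-34*(-5) + 287) + 1 = (170 + 287) + 1 = 457 + 1 = 458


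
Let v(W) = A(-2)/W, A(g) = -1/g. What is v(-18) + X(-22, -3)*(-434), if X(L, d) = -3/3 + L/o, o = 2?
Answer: 187487/36 ≈ 5208.0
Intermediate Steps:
X(L, d) = -1 + L/2 (X(L, d) = -3/3 + L/2 = -3*1/3 + L*(1/2) = -1 + L/2)
v(W) = 1/(2*W) (v(W) = (-1/(-2))/W = (-1*(-1/2))/W = 1/(2*W))
v(-18) + X(-22, -3)*(-434) = (1/2)/(-18) + (-1 + (1/2)*(-22))*(-434) = (1/2)*(-1/18) + (-1 - 11)*(-434) = -1/36 - 12*(-434) = -1/36 + 5208 = 187487/36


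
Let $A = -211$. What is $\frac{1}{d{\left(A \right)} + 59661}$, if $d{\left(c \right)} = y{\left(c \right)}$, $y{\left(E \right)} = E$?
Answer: $\frac{1}{59450} \approx 1.6821 \cdot 10^{-5}$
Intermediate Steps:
$d{\left(c \right)} = c$
$\frac{1}{d{\left(A \right)} + 59661} = \frac{1}{-211 + 59661} = \frac{1}{59450}$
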